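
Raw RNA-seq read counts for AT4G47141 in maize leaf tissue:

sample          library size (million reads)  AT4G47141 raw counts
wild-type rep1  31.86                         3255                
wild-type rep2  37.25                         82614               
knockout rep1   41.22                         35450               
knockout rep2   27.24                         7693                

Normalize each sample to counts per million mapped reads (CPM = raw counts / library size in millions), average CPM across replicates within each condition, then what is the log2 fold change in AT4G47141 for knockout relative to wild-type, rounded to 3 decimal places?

-1.022

CPM(wild-type rep1) = 3255 / 31.86 = 102.1657
CPM(wild-type rep2) = 82614 / 37.25 = 2217.8255
CPM(knockout rep1) = 35450 / 41.22 = 860.0194
CPM(knockout rep2) = 7693 / 27.24 = 282.4156
mean CPM(wild-type) = 1159.9956; mean CPM(knockout) = 571.2175
Fold change = 571.2175 / 1159.9956 = 0.49243
log2(0.49243) = -1.0220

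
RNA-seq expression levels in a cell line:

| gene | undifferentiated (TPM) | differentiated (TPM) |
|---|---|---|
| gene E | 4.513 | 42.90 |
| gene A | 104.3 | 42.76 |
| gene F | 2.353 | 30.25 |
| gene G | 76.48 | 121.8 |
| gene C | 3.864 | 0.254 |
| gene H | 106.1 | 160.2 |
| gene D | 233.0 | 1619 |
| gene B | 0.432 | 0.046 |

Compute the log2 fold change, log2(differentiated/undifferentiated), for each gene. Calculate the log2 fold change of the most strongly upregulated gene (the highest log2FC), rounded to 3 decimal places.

log2(42.90/4.513) = 3.249  (gene E)
log2(42.76/104.3) = -1.286  (gene A)
log2(30.25/2.353) = 3.684  (gene F)
log2(121.8/76.48) = 0.671  (gene G)
log2(0.254/3.864) = -3.927  (gene C)
log2(160.2/106.1) = 0.594  (gene H)
log2(1619/233.0) = 2.797  (gene D)
log2(0.046/0.432) = -3.231  (gene B)
gene F is most strongly upregulated.

3.684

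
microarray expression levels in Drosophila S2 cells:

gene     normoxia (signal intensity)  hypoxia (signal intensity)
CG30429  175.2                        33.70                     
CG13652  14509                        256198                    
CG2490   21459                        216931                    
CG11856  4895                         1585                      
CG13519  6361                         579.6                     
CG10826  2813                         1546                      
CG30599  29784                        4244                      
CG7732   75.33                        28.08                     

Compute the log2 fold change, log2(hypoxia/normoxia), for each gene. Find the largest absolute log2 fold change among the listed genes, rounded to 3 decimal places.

log2(33.70/175.2) = -2.378  (CG30429)
log2(256198/14509) = 4.142  (CG13652)
log2(216931/21459) = 3.338  (CG2490)
log2(1585/4895) = -1.627  (CG11856)
log2(579.6/6361) = -3.456  (CG13519)
log2(1546/2813) = -0.864  (CG10826)
log2(4244/29784) = -2.811  (CG30599)
log2(28.08/75.33) = -1.424  (CG7732)
The largest magnitude belongs to CG13652.

4.142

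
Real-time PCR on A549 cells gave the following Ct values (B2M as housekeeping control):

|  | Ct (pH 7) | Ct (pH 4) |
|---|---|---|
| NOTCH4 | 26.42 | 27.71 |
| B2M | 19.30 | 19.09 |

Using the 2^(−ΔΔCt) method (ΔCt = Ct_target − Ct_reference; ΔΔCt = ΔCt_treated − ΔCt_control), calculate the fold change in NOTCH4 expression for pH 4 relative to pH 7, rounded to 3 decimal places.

ΔCt(pH 7) = 26.420 − 19.300 = 7.120
ΔCt(pH 4) = 27.710 − 19.090 = 8.620
ΔΔCt = 8.620 − 7.120 = 1.500
Fold change = 2^(−1.500) = 0.3536

0.354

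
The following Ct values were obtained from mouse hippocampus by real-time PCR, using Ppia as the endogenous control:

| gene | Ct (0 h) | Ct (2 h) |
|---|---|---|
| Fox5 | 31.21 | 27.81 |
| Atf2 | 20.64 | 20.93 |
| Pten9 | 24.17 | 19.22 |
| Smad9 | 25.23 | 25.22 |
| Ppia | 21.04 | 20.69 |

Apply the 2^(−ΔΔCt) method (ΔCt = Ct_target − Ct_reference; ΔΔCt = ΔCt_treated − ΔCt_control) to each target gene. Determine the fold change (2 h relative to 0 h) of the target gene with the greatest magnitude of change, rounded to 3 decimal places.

24.251

Fox5: ΔΔCt = (27.81−20.69) − (31.21−21.04) = 7.12 − 10.17 = -3.05; fold change = 2^3.05 = 8.282
Atf2: ΔΔCt = (20.93−20.69) − (20.64−21.04) = 0.24 − (-0.40) = 0.64; fold change = 2^-0.64 = 0.642
Pten9: ΔΔCt = (19.22−20.69) − (24.17−21.04) = -1.47 − 3.13 = -4.60; fold change = 2^4.60 = 24.251
Smad9: ΔΔCt = (25.22−20.69) − (25.23−21.04) = 4.53 − 4.19 = 0.34; fold change = 2^-0.34 = 0.790
Pten9 has the largest |ΔΔCt| = 4.60.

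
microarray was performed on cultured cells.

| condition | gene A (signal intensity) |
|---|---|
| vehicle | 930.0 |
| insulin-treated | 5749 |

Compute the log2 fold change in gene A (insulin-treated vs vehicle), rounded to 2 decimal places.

Fold change = 5749 / 930.0 = 6.1817
log2(6.1817) = 2.628

2.63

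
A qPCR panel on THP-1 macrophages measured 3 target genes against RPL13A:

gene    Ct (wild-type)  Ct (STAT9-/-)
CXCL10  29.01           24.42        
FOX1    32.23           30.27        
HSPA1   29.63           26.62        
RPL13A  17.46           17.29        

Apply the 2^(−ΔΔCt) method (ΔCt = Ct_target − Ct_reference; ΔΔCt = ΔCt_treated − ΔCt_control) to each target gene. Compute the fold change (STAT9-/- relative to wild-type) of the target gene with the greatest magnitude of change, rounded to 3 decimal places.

21.407

CXCL10: ΔΔCt = (24.42−17.29) − (29.01−17.46) = 7.13 − 11.55 = -4.42; fold change = 2^4.42 = 21.407
FOX1: ΔΔCt = (30.27−17.29) − (32.23−17.46) = 12.98 − 14.77 = -1.79; fold change = 2^1.79 = 3.458
HSPA1: ΔΔCt = (26.62−17.29) − (29.63−17.46) = 9.33 − 12.17 = -2.84; fold change = 2^2.84 = 7.160
CXCL10 has the largest |ΔΔCt| = 4.42.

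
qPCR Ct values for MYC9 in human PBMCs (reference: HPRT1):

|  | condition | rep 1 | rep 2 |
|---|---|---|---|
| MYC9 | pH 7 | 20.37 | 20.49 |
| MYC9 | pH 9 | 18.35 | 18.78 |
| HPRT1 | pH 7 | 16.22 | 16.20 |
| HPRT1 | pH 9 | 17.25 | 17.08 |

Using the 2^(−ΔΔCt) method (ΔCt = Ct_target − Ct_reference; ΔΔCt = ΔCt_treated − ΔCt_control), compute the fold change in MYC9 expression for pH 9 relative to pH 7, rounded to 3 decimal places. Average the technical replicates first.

Mean Ct: MYC9 pH 7 20.430; MYC9 pH 9 18.565; HPRT1 pH 7 16.210; HPRT1 pH 9 17.165
ΔCt(pH 7) = 20.430 − 16.210 = 4.220
ΔCt(pH 9) = 18.565 − 17.165 = 1.400
ΔΔCt = 1.400 − 4.220 = -2.820
Fold change = 2^(−(-2.820)) = 2^2.820 = 7.0616

7.062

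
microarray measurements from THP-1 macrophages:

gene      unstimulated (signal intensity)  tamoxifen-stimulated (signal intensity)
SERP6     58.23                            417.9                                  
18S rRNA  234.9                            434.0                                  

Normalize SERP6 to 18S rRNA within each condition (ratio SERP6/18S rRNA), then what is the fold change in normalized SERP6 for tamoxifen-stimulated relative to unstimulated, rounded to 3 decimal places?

SERP6/18S rRNA (unstimulated) = 58.23 / 234.9 = 0.24789
SERP6/18S rRNA (tamoxifen-stimulated) = 417.9 / 434.0 = 0.9629
Fold change = 0.9629 / 0.24789 = 3.8844

3.884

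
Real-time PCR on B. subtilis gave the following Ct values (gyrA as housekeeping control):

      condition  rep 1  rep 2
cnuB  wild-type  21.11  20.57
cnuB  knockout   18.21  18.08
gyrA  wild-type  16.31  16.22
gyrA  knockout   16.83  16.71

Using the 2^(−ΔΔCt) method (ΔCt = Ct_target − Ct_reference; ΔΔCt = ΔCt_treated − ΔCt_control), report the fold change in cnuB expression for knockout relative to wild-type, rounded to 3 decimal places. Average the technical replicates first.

9.190

Mean Ct: cnuB wild-type 20.840; cnuB knockout 18.145; gyrA wild-type 16.265; gyrA knockout 16.770
ΔCt(wild-type) = 20.840 − 16.265 = 4.575
ΔCt(knockout) = 18.145 − 16.770 = 1.375
ΔΔCt = 1.375 − 4.575 = -3.200
Fold change = 2^(−(-3.200)) = 2^3.200 = 9.1896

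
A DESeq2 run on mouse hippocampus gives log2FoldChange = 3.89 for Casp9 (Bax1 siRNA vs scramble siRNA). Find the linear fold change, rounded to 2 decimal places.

14.83

Fold change = 2^(3.89) = 14.825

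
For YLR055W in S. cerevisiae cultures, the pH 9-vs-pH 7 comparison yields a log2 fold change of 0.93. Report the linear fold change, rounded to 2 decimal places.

Fold change = 2^(0.93) = 1.905

1.91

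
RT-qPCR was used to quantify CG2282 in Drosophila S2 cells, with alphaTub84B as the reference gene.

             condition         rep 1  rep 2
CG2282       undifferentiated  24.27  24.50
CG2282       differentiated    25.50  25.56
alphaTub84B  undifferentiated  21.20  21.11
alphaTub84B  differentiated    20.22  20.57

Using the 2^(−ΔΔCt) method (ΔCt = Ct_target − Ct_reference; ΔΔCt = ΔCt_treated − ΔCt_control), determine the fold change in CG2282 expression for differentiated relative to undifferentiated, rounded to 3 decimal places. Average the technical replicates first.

0.267

Mean Ct: CG2282 undifferentiated 24.385; CG2282 differentiated 25.530; alphaTub84B undifferentiated 21.155; alphaTub84B differentiated 20.395
ΔCt(undifferentiated) = 24.385 − 21.155 = 3.230
ΔCt(differentiated) = 25.530 − 20.395 = 5.135
ΔΔCt = 5.135 − 3.230 = 1.905
Fold change = 2^(−1.905) = 0.2670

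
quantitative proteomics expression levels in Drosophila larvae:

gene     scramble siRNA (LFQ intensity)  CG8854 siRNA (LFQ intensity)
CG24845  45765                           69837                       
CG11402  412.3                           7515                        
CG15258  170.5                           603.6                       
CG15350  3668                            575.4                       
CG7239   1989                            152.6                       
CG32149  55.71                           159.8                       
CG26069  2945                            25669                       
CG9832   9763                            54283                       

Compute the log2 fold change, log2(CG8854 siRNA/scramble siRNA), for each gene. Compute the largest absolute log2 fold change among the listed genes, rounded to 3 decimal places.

4.188

log2(69837/45765) = 0.610  (CG24845)
log2(7515/412.3) = 4.188  (CG11402)
log2(603.6/170.5) = 1.824  (CG15258)
log2(575.4/3668) = -2.672  (CG15350)
log2(152.6/1989) = -3.704  (CG7239)
log2(159.8/55.71) = 1.520  (CG32149)
log2(25669/2945) = 3.124  (CG26069)
log2(54283/9763) = 2.475  (CG9832)
The largest magnitude belongs to CG11402.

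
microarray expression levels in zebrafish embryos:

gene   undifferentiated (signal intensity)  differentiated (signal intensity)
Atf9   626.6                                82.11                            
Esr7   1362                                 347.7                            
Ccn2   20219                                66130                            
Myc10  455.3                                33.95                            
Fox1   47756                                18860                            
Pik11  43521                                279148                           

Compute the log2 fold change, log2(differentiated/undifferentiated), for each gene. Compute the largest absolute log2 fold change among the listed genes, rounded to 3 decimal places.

log2(82.11/626.6) = -2.932  (Atf9)
log2(347.7/1362) = -1.970  (Esr7)
log2(66130/20219) = 1.710  (Ccn2)
log2(33.95/455.3) = -3.745  (Myc10)
log2(18860/47756) = -1.340  (Fox1)
log2(279148/43521) = 2.681  (Pik11)
The largest magnitude belongs to Myc10.

3.745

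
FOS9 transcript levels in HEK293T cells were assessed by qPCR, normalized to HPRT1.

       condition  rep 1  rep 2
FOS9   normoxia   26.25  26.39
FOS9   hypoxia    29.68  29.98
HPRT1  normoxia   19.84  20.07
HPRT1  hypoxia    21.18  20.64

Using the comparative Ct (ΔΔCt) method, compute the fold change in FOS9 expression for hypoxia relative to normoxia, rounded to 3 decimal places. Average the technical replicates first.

0.170

Mean Ct: FOS9 normoxia 26.320; FOS9 hypoxia 29.830; HPRT1 normoxia 19.955; HPRT1 hypoxia 20.910
ΔCt(normoxia) = 26.320 − 19.955 = 6.365
ΔCt(hypoxia) = 29.830 − 20.910 = 8.920
ΔΔCt = 8.920 − 6.365 = 2.555
Fold change = 2^(−2.555) = 0.1702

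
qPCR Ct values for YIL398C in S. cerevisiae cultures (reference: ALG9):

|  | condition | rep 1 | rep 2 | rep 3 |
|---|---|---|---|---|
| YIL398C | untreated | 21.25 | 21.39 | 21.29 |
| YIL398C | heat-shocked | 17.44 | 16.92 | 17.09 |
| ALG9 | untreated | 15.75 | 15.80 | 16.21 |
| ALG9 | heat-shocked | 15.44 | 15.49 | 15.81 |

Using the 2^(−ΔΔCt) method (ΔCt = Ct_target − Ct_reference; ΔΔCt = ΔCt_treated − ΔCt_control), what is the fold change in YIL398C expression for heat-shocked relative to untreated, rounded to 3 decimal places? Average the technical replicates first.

Mean Ct: YIL398C untreated 21.310; YIL398C heat-shocked 17.150; ALG9 untreated 15.920; ALG9 heat-shocked 15.580
ΔCt(untreated) = 21.310 − 15.920 = 5.390
ΔCt(heat-shocked) = 17.150 − 15.580 = 1.570
ΔΔCt = 1.570 − 5.390 = -3.820
Fold change = 2^(−(-3.820)) = 2^3.820 = 14.1232

14.123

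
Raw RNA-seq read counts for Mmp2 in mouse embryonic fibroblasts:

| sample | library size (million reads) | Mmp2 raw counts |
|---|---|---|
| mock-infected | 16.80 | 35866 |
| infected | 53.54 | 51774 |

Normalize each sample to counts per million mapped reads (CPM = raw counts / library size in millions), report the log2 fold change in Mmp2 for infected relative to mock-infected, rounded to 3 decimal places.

CPM(mock-infected) = 35866 / 16.80 = 2134.8810
CPM(infected) = 51774 / 53.54 = 967.0153
Fold change = 967.0153 / 2134.8810 = 0.45296
log2(0.45296) = -1.1425

-1.143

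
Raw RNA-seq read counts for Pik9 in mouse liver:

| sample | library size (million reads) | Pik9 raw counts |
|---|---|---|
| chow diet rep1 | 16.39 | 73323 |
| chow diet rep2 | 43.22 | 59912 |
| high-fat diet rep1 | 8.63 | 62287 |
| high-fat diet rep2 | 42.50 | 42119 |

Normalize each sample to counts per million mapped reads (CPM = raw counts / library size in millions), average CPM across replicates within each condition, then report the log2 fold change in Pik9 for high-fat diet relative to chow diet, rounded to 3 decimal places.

CPM(chow diet rep1) = 73323 / 16.39 = 4473.6425
CPM(chow diet rep2) = 59912 / 43.22 = 1386.2101
CPM(high-fat diet rep1) = 62287 / 8.63 = 7217.4971
CPM(high-fat diet rep2) = 42119 / 42.50 = 991.0353
mean CPM(chow diet) = 2929.9263; mean CPM(high-fat diet) = 4104.2662
Fold change = 4104.2662 / 2929.9263 = 1.40081
log2(1.40081) = 0.4863

0.486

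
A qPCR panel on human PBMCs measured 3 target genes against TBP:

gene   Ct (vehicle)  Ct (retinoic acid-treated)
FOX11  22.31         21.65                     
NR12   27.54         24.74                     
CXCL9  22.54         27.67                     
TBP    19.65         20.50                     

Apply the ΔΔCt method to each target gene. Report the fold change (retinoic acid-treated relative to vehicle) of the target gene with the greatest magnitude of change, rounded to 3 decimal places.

0.051

FOX11: ΔΔCt = (21.65−20.50) − (22.31−19.65) = 1.15 − 2.66 = -1.51; fold change = 2^1.51 = 2.848
NR12: ΔΔCt = (24.74−20.50) − (27.54−19.65) = 4.24 − 7.89 = -3.65; fold change = 2^3.65 = 12.553
CXCL9: ΔΔCt = (27.67−20.50) − (22.54−19.65) = 7.17 − 2.89 = 4.28; fold change = 2^-4.28 = 0.051
CXCL9 has the largest |ΔΔCt| = 4.28.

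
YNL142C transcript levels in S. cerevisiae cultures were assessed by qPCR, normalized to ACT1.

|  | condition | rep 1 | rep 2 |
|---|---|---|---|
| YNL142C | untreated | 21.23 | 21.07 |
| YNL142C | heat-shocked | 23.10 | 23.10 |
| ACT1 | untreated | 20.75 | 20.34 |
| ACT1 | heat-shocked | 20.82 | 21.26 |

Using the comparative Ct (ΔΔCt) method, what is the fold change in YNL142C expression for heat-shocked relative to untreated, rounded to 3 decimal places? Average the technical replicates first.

0.365

Mean Ct: YNL142C untreated 21.150; YNL142C heat-shocked 23.100; ACT1 untreated 20.545; ACT1 heat-shocked 21.040
ΔCt(untreated) = 21.150 − 20.545 = 0.605
ΔCt(heat-shocked) = 23.100 − 21.040 = 2.060
ΔΔCt = 2.060 − 0.605 = 1.455
Fold change = 2^(−1.455) = 0.3648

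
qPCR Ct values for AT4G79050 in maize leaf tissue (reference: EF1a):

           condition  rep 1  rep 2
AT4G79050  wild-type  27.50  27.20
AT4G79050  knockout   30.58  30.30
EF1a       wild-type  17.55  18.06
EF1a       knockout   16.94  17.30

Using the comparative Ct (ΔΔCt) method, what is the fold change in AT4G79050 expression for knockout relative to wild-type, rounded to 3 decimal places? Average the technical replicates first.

0.073

Mean Ct: AT4G79050 wild-type 27.350; AT4G79050 knockout 30.440; EF1a wild-type 17.805; EF1a knockout 17.120
ΔCt(wild-type) = 27.350 − 17.805 = 9.545
ΔCt(knockout) = 30.440 − 17.120 = 13.320
ΔΔCt = 13.320 − 9.545 = 3.775
Fold change = 2^(−3.775) = 0.0730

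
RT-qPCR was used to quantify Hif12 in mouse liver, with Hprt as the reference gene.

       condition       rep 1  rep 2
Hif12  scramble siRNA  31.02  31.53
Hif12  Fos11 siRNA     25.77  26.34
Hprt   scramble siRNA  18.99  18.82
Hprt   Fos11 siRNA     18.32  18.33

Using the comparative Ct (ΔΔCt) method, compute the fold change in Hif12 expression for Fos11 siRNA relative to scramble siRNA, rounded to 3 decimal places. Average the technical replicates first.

24.933

Mean Ct: Hif12 scramble siRNA 31.275; Hif12 Fos11 siRNA 26.055; Hprt scramble siRNA 18.905; Hprt Fos11 siRNA 18.325
ΔCt(scramble siRNA) = 31.275 − 18.905 = 12.370
ΔCt(Fos11 siRNA) = 26.055 − 18.325 = 7.730
ΔΔCt = 7.730 − 12.370 = -4.640
Fold change = 2^(−(-4.640)) = 2^4.640 = 24.9333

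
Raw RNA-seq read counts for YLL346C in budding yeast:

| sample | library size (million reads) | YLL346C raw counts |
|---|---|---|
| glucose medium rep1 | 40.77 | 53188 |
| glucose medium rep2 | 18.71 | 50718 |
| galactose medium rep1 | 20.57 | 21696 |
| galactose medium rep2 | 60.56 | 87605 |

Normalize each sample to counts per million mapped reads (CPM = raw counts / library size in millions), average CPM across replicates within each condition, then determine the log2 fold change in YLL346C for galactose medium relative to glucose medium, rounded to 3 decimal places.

-0.683

CPM(glucose medium rep1) = 53188 / 40.77 = 1304.5867
CPM(glucose medium rep2) = 50718 / 18.71 = 2710.7429
CPM(galactose medium rep1) = 21696 / 20.57 = 1054.7399
CPM(galactose medium rep2) = 87605 / 60.56 = 1446.5819
mean CPM(glucose medium) = 2007.6648; mean CPM(galactose medium) = 1250.6609
Fold change = 1250.6609 / 2007.6648 = 0.62294
log2(0.62294) = -0.6828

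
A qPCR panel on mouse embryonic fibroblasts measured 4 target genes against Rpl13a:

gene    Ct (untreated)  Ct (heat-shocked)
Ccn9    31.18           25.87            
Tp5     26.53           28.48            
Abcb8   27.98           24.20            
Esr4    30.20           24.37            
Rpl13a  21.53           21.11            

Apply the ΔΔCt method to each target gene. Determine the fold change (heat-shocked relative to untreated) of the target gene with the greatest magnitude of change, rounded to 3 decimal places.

Ccn9: ΔΔCt = (25.87−21.11) − (31.18−21.53) = 4.76 − 9.65 = -4.89; fold change = 2^4.89 = 29.651
Tp5: ΔΔCt = (28.48−21.11) − (26.53−21.53) = 7.37 − 5.00 = 2.37; fold change = 2^-2.37 = 0.193
Abcb8: ΔΔCt = (24.20−21.11) − (27.98−21.53) = 3.09 − 6.45 = -3.36; fold change = 2^3.36 = 10.267
Esr4: ΔΔCt = (24.37−21.11) − (30.20−21.53) = 3.26 − 8.67 = -5.41; fold change = 2^5.41 = 42.518
Esr4 has the largest |ΔΔCt| = 5.41.

42.518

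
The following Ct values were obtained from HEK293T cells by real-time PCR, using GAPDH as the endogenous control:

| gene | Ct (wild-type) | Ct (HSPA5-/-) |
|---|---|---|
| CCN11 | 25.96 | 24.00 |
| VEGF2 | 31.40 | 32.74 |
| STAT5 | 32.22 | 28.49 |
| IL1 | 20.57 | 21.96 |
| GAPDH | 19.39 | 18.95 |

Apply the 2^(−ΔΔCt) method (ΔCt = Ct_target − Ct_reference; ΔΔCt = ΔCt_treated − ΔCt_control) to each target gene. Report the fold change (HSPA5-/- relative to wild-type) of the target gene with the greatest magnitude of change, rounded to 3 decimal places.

CCN11: ΔΔCt = (24.00−18.95) − (25.96−19.39) = 5.05 − 6.57 = -1.52; fold change = 2^1.52 = 2.868
VEGF2: ΔΔCt = (32.74−18.95) − (31.40−19.39) = 13.79 − 12.01 = 1.78; fold change = 2^-1.78 = 0.291
STAT5: ΔΔCt = (28.49−18.95) − (32.22−19.39) = 9.54 − 12.83 = -3.29; fold change = 2^3.29 = 9.781
IL1: ΔΔCt = (21.96−18.95) − (20.57−19.39) = 3.01 − 1.18 = 1.83; fold change = 2^-1.83 = 0.281
STAT5 has the largest |ΔΔCt| = 3.29.

9.781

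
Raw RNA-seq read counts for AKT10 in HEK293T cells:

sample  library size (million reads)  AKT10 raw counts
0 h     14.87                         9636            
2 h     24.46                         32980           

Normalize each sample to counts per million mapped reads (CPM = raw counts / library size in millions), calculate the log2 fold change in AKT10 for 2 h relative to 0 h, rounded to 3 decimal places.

CPM(0 h) = 9636 / 14.87 = 648.0161
CPM(2 h) = 32980 / 24.46 = 1348.3238
Fold change = 1348.3238 / 648.0161 = 2.08069
log2(2.08069) = 1.0571

1.057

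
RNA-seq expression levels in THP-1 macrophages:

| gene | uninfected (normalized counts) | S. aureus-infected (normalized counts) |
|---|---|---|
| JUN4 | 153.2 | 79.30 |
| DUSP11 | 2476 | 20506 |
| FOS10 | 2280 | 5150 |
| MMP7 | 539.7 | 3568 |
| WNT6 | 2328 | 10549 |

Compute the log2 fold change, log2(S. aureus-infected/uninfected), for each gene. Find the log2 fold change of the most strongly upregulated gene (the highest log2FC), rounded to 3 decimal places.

log2(79.30/153.2) = -0.950  (JUN4)
log2(20506/2476) = 3.050  (DUSP11)
log2(5150/2280) = 1.176  (FOS10)
log2(3568/539.7) = 2.725  (MMP7)
log2(10549/2328) = 2.180  (WNT6)
DUSP11 is most strongly upregulated.

3.050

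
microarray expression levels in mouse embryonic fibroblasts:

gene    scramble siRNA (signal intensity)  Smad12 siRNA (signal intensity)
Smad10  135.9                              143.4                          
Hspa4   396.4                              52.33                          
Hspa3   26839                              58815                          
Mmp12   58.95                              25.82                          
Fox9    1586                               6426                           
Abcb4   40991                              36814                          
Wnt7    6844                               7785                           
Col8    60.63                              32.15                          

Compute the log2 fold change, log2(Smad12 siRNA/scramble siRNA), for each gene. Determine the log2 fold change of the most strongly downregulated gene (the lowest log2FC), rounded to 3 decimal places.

-2.921

log2(143.4/135.9) = 0.077  (Smad10)
log2(52.33/396.4) = -2.921  (Hspa4)
log2(58815/26839) = 1.132  (Hspa3)
log2(25.82/58.95) = -1.191  (Mmp12)
log2(6426/1586) = 2.019  (Fox9)
log2(36814/40991) = -0.155  (Abcb4)
log2(7785/6844) = 0.186  (Wnt7)
log2(32.15/60.63) = -0.915  (Col8)
Hspa4 is most strongly downregulated.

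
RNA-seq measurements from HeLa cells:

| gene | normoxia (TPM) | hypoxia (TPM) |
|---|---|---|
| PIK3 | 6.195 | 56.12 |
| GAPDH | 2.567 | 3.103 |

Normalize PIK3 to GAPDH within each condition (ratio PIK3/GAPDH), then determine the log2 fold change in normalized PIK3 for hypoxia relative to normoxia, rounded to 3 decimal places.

2.906

PIK3/GAPDH (normoxia) = 6.195 / 2.567 = 2.4133
PIK3/GAPDH (hypoxia) = 56.12 / 3.103 = 18.086
Fold change = 18.086 / 2.4133 = 7.4941
log2(7.4941) = 2.9058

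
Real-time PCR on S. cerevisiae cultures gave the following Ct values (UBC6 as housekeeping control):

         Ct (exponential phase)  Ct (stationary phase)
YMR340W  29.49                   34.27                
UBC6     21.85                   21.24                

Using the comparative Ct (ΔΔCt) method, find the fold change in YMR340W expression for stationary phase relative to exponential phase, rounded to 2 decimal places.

0.02

ΔCt(exponential phase) = 29.490 − 21.850 = 7.640
ΔCt(stationary phase) = 34.270 − 21.240 = 13.030
ΔΔCt = 13.030 − 7.640 = 5.390
Fold change = 2^(−5.390) = 0.024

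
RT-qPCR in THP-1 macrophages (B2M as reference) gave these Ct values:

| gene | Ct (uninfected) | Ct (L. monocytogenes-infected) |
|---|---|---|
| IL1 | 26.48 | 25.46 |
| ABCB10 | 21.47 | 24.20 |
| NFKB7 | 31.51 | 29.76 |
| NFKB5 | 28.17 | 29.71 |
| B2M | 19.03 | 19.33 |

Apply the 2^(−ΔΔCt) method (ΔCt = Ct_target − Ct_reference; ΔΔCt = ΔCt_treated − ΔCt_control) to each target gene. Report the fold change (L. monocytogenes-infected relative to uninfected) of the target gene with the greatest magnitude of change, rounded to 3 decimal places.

IL1: ΔΔCt = (25.46−19.33) − (26.48−19.03) = 6.13 − 7.45 = -1.32; fold change = 2^1.32 = 2.497
ABCB10: ΔΔCt = (24.20−19.33) − (21.47−19.03) = 4.87 − 2.44 = 2.43; fold change = 2^-2.43 = 0.186
NFKB7: ΔΔCt = (29.76−19.33) − (31.51−19.03) = 10.43 − 12.48 = -2.05; fold change = 2^2.05 = 4.141
NFKB5: ΔΔCt = (29.71−19.33) − (28.17−19.03) = 10.38 − 9.14 = 1.24; fold change = 2^-1.24 = 0.423
ABCB10 has the largest |ΔΔCt| = 2.43.

0.186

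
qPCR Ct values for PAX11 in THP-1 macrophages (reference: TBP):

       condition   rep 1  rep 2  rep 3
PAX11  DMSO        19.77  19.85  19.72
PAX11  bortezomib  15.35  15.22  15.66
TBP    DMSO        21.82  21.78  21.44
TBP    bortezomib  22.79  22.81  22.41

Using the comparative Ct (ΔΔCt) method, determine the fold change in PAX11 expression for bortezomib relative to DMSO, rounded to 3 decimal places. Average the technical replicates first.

41.070

Mean Ct: PAX11 DMSO 19.780; PAX11 bortezomib 15.410; TBP DMSO 21.680; TBP bortezomib 22.670
ΔCt(DMSO) = 19.780 − 21.680 = -1.900
ΔCt(bortezomib) = 15.410 − 22.670 = -7.260
ΔΔCt = -7.260 − (-1.900) = -5.360
Fold change = 2^(−(-5.360)) = 2^5.360 = 41.0696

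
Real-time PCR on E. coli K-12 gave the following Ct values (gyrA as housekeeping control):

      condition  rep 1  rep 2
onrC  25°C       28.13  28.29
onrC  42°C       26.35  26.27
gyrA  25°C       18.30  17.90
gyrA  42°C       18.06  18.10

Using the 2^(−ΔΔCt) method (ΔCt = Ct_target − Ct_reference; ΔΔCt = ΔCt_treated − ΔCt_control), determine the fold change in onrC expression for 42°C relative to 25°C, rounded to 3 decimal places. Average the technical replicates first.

Mean Ct: onrC 25°C 28.210; onrC 42°C 26.310; gyrA 25°C 18.100; gyrA 42°C 18.080
ΔCt(25°C) = 28.210 − 18.100 = 10.110
ΔCt(42°C) = 26.310 − 18.080 = 8.230
ΔΔCt = 8.230 − 10.110 = -1.880
Fold change = 2^(−(-1.880)) = 2^1.880 = 3.6808

3.681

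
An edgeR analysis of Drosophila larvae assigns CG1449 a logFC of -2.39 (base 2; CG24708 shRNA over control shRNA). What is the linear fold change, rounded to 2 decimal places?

Fold change = 2^(-2.39) = 0.191

0.19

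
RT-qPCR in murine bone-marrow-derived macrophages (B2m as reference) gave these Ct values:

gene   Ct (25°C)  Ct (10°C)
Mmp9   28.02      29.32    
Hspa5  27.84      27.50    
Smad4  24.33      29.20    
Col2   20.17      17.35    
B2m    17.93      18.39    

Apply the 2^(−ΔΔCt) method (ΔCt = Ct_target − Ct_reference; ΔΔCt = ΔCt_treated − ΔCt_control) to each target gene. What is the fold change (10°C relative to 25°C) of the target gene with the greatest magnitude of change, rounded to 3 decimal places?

Mmp9: ΔΔCt = (29.32−18.39) − (28.02−17.93) = 10.93 − 10.09 = 0.84; fold change = 2^-0.84 = 0.559
Hspa5: ΔΔCt = (27.50−18.39) − (27.84−17.93) = 9.11 − 9.91 = -0.80; fold change = 2^0.80 = 1.741
Smad4: ΔΔCt = (29.20−18.39) − (24.33−17.93) = 10.81 − 6.40 = 4.41; fold change = 2^-4.41 = 0.047
Col2: ΔΔCt = (17.35−18.39) − (20.17−17.93) = -1.04 − 2.24 = -3.28; fold change = 2^3.28 = 9.714
Smad4 has the largest |ΔΔCt| = 4.41.

0.047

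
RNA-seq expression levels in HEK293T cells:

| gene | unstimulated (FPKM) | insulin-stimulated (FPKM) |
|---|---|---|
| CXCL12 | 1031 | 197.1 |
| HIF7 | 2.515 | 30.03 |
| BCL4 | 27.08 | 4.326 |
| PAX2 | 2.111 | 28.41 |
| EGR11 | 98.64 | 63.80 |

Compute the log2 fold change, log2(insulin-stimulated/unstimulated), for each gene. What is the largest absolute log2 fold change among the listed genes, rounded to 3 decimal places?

3.750

log2(197.1/1031) = -2.387  (CXCL12)
log2(30.03/2.515) = 3.578  (HIF7)
log2(4.326/27.08) = -2.646  (BCL4)
log2(28.41/2.111) = 3.750  (PAX2)
log2(63.80/98.64) = -0.629  (EGR11)
The largest magnitude belongs to PAX2.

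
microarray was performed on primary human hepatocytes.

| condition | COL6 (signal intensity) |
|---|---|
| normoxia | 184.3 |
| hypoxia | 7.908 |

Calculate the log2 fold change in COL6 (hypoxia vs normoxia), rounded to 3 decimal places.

-4.543

Fold change = 7.908 / 184.3 = 0.0429
log2(0.0429) = -4.5426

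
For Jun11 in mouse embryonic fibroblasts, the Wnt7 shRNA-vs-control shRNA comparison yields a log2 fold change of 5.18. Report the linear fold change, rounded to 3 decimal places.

Fold change = 2^(5.18) = 36.2523

36.252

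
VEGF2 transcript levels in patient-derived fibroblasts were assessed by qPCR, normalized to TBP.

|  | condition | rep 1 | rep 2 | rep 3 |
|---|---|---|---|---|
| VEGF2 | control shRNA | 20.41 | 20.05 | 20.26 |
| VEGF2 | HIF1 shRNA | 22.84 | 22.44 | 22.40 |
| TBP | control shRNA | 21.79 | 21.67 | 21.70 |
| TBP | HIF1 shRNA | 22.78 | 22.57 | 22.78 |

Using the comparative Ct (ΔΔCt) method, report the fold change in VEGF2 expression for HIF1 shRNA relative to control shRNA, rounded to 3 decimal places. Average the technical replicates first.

Mean Ct: VEGF2 control shRNA 20.240; VEGF2 HIF1 shRNA 22.560; TBP control shRNA 21.720; TBP HIF1 shRNA 22.710
ΔCt(control shRNA) = 20.240 − 21.720 = -1.480
ΔCt(HIF1 shRNA) = 22.560 − 22.710 = -0.150
ΔΔCt = -0.150 − (-1.480) = 1.330
Fold change = 2^(−1.330) = 0.3978

0.398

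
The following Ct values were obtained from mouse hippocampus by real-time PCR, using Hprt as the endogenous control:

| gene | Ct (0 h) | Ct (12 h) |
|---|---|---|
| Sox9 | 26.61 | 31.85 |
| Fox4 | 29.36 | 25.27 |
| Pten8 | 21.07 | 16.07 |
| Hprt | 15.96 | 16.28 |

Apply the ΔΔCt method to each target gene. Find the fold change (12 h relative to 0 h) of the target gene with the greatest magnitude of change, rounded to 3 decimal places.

39.947

Sox9: ΔΔCt = (31.85−16.28) − (26.61−15.96) = 15.57 − 10.65 = 4.92; fold change = 2^-4.92 = 0.033
Fox4: ΔΔCt = (25.27−16.28) − (29.36−15.96) = 8.99 − 13.40 = -4.41; fold change = 2^4.41 = 21.259
Pten8: ΔΔCt = (16.07−16.28) − (21.07−15.96) = -0.21 − 5.11 = -5.32; fold change = 2^5.32 = 39.947
Pten8 has the largest |ΔΔCt| = 5.32.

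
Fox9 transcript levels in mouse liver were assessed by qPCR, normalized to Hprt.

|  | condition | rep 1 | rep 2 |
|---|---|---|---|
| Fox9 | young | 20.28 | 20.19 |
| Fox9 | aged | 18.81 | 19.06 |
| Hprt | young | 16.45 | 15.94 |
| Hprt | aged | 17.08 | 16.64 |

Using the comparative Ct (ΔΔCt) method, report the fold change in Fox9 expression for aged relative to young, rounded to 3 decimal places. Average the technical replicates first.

Mean Ct: Fox9 young 20.235; Fox9 aged 18.935; Hprt young 16.195; Hprt aged 16.860
ΔCt(young) = 20.235 − 16.195 = 4.040
ΔCt(aged) = 18.935 − 16.860 = 2.075
ΔΔCt = 2.075 − 4.040 = -1.965
Fold change = 2^(−(-1.965)) = 2^1.965 = 3.9041

3.904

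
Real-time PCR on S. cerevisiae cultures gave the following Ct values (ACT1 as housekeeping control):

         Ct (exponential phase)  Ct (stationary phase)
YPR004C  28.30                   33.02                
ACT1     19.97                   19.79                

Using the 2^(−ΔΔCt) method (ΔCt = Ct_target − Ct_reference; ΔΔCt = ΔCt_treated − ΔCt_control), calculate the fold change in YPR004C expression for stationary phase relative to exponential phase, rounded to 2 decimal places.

ΔCt(exponential phase) = 28.300 − 19.970 = 8.330
ΔCt(stationary phase) = 33.020 − 19.790 = 13.230
ΔΔCt = 13.230 − 8.330 = 4.900
Fold change = 2^(−4.900) = 0.033

0.03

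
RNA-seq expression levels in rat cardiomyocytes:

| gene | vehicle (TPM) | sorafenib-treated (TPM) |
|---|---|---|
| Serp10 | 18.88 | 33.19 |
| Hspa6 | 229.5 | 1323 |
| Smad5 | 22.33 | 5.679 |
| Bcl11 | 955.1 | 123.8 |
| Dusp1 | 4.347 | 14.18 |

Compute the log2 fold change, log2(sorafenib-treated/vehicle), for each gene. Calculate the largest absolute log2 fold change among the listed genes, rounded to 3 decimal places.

log2(33.19/18.88) = 0.814  (Serp10)
log2(1323/229.5) = 2.527  (Hspa6)
log2(5.679/22.33) = -1.975  (Smad5)
log2(123.8/955.1) = -2.948  (Bcl11)
log2(14.18/4.347) = 1.706  (Dusp1)
The largest magnitude belongs to Bcl11.

2.948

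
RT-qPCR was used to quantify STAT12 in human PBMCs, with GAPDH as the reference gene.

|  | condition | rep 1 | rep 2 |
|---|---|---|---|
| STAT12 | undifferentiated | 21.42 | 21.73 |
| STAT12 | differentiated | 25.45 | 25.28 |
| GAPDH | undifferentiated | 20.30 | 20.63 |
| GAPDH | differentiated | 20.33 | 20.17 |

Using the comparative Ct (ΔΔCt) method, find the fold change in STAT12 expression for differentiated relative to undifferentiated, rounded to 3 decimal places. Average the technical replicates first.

0.062

Mean Ct: STAT12 undifferentiated 21.575; STAT12 differentiated 25.365; GAPDH undifferentiated 20.465; GAPDH differentiated 20.250
ΔCt(undifferentiated) = 21.575 − 20.465 = 1.110
ΔCt(differentiated) = 25.365 − 20.250 = 5.115
ΔΔCt = 5.115 − 1.110 = 4.005
Fold change = 2^(−4.005) = 0.0623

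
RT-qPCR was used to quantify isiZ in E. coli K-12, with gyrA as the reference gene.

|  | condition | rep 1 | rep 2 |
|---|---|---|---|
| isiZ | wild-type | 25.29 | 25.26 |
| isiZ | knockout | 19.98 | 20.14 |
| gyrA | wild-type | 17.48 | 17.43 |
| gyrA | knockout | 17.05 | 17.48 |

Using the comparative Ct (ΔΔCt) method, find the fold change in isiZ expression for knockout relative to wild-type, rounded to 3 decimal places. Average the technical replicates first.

Mean Ct: isiZ wild-type 25.275; isiZ knockout 20.060; gyrA wild-type 17.455; gyrA knockout 17.265
ΔCt(wild-type) = 25.275 − 17.455 = 7.820
ΔCt(knockout) = 20.060 − 17.265 = 2.795
ΔΔCt = 2.795 − 7.820 = -5.025
Fold change = 2^(−(-5.025)) = 2^5.025 = 32.5594

32.559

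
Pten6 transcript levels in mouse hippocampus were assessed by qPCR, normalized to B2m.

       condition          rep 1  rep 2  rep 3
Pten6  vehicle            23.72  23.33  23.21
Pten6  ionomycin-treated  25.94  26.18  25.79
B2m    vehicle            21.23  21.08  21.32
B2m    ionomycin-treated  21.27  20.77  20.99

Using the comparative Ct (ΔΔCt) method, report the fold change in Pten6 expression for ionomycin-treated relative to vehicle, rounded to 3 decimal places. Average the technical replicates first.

0.149

Mean Ct: Pten6 vehicle 23.420; Pten6 ionomycin-treated 25.970; B2m vehicle 21.210; B2m ionomycin-treated 21.010
ΔCt(vehicle) = 23.420 − 21.210 = 2.210
ΔCt(ionomycin-treated) = 25.970 − 21.010 = 4.960
ΔΔCt = 4.960 − 2.210 = 2.750
Fold change = 2^(−2.750) = 0.1487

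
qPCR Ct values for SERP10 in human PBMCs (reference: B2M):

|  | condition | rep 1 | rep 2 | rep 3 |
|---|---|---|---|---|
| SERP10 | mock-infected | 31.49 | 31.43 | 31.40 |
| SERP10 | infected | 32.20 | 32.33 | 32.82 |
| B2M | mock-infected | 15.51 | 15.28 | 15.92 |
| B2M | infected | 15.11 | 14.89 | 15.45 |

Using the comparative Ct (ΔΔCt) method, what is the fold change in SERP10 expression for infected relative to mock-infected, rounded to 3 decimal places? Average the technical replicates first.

Mean Ct: SERP10 mock-infected 31.440; SERP10 infected 32.450; B2M mock-infected 15.570; B2M infected 15.150
ΔCt(mock-infected) = 31.440 − 15.570 = 15.870
ΔCt(infected) = 32.450 − 15.150 = 17.300
ΔΔCt = 17.300 − 15.870 = 1.430
Fold change = 2^(−1.430) = 0.3711

0.371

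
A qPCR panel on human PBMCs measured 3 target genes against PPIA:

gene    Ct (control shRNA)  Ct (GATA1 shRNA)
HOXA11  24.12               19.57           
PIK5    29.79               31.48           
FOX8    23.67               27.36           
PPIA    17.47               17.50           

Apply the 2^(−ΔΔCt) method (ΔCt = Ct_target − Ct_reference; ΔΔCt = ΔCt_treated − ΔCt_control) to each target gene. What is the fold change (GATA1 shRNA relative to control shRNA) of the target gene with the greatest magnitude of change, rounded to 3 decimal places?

HOXA11: ΔΔCt = (19.57−17.50) − (24.12−17.47) = 2.07 − 6.65 = -4.58; fold change = 2^4.58 = 23.918
PIK5: ΔΔCt = (31.48−17.50) − (29.79−17.47) = 13.98 − 12.32 = 1.66; fold change = 2^-1.66 = 0.316
FOX8: ΔΔCt = (27.36−17.50) − (23.67−17.47) = 9.86 − 6.20 = 3.66; fold change = 2^-3.66 = 0.079
HOXA11 has the largest |ΔΔCt| = 4.58.

23.918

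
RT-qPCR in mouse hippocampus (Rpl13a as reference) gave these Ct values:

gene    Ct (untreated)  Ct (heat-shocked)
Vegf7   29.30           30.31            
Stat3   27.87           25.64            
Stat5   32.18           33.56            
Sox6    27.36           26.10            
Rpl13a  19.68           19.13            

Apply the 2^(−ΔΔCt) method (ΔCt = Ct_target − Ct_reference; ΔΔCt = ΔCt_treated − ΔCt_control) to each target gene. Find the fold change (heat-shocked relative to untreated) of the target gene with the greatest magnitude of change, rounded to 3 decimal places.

0.262

Vegf7: ΔΔCt = (30.31−19.13) − (29.30−19.68) = 11.18 − 9.62 = 1.56; fold change = 2^-1.56 = 0.339
Stat3: ΔΔCt = (25.64−19.13) − (27.87−19.68) = 6.51 − 8.19 = -1.68; fold change = 2^1.68 = 3.204
Stat5: ΔΔCt = (33.56−19.13) − (32.18−19.68) = 14.43 − 12.50 = 1.93; fold change = 2^-1.93 = 0.262
Sox6: ΔΔCt = (26.10−19.13) − (27.36−19.68) = 6.97 − 7.68 = -0.71; fold change = 2^0.71 = 1.636
Stat5 has the largest |ΔΔCt| = 1.93.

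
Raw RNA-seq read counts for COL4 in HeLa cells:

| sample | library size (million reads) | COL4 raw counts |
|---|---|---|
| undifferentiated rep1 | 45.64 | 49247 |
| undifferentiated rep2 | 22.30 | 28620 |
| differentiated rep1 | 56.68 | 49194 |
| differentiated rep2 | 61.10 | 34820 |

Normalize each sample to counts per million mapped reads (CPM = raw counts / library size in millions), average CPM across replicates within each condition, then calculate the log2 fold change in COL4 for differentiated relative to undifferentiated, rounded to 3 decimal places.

-0.716

CPM(undifferentiated rep1) = 49247 / 45.64 = 1079.0316
CPM(undifferentiated rep2) = 28620 / 22.30 = 1283.4081
CPM(differentiated rep1) = 49194 / 56.68 = 867.9252
CPM(differentiated rep2) = 34820 / 61.10 = 569.8854
mean CPM(undifferentiated) = 1181.2198; mean CPM(differentiated) = 718.9053
Fold change = 718.9053 / 1181.2198 = 0.60861
log2(0.60861) = -0.7164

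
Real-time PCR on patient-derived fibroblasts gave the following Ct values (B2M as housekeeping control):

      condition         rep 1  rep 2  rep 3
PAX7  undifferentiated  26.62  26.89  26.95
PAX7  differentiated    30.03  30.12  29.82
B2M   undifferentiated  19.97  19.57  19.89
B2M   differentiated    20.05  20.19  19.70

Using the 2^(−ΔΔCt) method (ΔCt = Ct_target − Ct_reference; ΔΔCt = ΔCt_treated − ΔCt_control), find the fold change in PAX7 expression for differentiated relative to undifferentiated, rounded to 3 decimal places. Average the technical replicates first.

0.125

Mean Ct: PAX7 undifferentiated 26.820; PAX7 differentiated 29.990; B2M undifferentiated 19.810; B2M differentiated 19.980
ΔCt(undifferentiated) = 26.820 − 19.810 = 7.010
ΔCt(differentiated) = 29.990 − 19.980 = 10.010
ΔΔCt = 10.010 − 7.010 = 3.000
Fold change = 2^(−3.000) = 0.1250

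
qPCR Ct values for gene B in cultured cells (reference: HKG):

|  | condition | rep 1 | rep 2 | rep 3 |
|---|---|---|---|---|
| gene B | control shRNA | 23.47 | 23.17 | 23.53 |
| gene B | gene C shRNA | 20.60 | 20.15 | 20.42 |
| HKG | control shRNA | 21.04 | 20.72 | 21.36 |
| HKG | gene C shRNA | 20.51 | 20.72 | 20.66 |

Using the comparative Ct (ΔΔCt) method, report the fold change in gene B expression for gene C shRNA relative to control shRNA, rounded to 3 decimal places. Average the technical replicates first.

6.021

Mean Ct: gene B control shRNA 23.390; gene B gene C shRNA 20.390; HKG control shRNA 21.040; HKG gene C shRNA 20.630
ΔCt(control shRNA) = 23.390 − 21.040 = 2.350
ΔCt(gene C shRNA) = 20.390 − 20.630 = -0.240
ΔΔCt = -0.240 − 2.350 = -2.590
Fold change = 2^(−(-2.590)) = 2^2.590 = 6.0210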